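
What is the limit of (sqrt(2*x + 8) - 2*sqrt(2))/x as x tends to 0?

√(2)/4

A 0/0 form; rationalise with √(8 + 2x) + √8. This collapses the numerator to 2x, leaving 2/(√(8 + 2x) + √8) → 2/(2√8) = √(2)/4.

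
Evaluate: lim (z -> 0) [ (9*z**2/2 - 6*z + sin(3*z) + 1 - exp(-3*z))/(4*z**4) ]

-27/32

Substitution gives 0/0 (the numerator vanishes to order 4).
Expand each term to order z^4: the coefficient of z^4 in sin(3z) is 0 and in −e^(-3z) is -27/8.
Lower-order terms cancel with the polynomial part, so the numerator is (-27/8)·z^4 + o(z^4), and the limit is (-27/8)/(4) = -27/32.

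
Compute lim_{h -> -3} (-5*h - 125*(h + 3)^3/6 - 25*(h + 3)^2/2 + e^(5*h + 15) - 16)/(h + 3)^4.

625/24

Direct substitution gives 0/0.
Apply L'Hôpital: lim (-25*h - 125*(h + 3)^2/2 + 5*e^(5*h + 15) - 80)/(4*(h + 3)^3), still 0/0.
Apply L'Hôpital: lim (-125*h + 25*e^(5*h + 15) - 400)/(12*(h + 3)^2), still 0/0.
Apply L'Hôpital: lim (125*e^(5*h + 15) - 125)/(24*h + 72), still 0/0.
After 4 applications of L'Hôpital's rule the quotient is (625*e^(5*h + 15))/(24); substituting h = -3 gives 625/24.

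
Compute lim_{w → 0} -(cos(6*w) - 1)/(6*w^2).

3

Direct substitution gives 0/0.
Apply L'Hôpital: lim (-6*sin(6*w))/(-12*w), still 0/0.
After 2 applications of L'Hôpital's rule the quotient is (-36*cos(6*w))/(-12); substituting w = 0 gives 3.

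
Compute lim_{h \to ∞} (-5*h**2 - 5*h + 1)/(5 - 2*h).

The numerator has higher degree (2 > 1); the quotient behaves like (-5/(-2))·h^1 for large |h|.
As h → +∞ this diverges to ∞.

∞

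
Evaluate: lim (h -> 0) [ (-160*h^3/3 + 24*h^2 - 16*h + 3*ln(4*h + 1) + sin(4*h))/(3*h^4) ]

-64

Substitution gives 0/0; apply L'Hôpital's rule 4 times.
After differentiating numerator and denominator 4 times the quotient is (256*sin(4*h) - 4608/(4*h + 1)^4)/(72); at h = 0 this is -64.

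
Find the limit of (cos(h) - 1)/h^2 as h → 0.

-1/2

Direct substitution gives 0/0.
Apply L'Hôpital: lim (-sin(h))/(2*h), still 0/0.
After 2 applications of L'Hôpital's rule the quotient is (-cos(h))/(2); substituting h = 0 gives -1/2.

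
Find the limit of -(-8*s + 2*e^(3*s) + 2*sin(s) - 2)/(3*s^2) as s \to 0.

-3

Substitution gives 0/0 (the numerator vanishes to order 2).
Expand each term to order s^2: the coefficient of s^2 in 2·e^(3s) is 9 and in 2·sin(s) is 0.
Lower-order terms cancel with the polynomial part, so the numerator is (9)·s^2 + o(s^2), and the limit is (9)/(-3) = -3.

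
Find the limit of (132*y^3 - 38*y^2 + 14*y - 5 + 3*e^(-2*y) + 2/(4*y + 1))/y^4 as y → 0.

Substitution gives 0/0; apply L'Hôpital's rule 4 times.
After differentiating numerator and denominator 4 times the quotient is (48*e^(-2*y) + 12288/(4*y + 1)^5)/(24); at y = 0 this is 514.

514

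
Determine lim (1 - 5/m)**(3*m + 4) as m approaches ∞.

e^(-15)

Write it as [(1 - 5/m)^m]^(3) · (1 - 5/m)^(4). The bracketed term tends to e^(-5) and the second factor to 1, so the limit is e^(-15).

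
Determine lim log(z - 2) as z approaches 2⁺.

-∞

As z → 2⁺, z - 2 → 0⁺ and ln(z - 2) → −∞.
Multiplying by 1 gives -∞.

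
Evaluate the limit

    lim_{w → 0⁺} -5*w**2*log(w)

This is a 0·(−∞) form. Rewrite as -5·ln(w) / w^(−2) and apply L'Hôpital:
the derivative quotient is -5·(1/w) / (−2·w^(−3)) = (5/2)·w^2 → 0.

0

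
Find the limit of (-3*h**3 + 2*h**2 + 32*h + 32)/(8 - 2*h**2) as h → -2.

-3/2

Since h = -2 makes numerator and denominator zero, (h + 2) divides both.
Cancelling it gives (-3*h^2 + 8*h + 16)/(4 - 2*h); now plug in h = -2 to get -3/2.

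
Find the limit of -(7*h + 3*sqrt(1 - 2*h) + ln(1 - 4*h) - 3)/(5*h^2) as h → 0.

19/10

Substitution gives 0/0; apply L'Hôpital's rule 2 times.
After differentiating numerator and denominator 2 times the quotient is (-16/(4*h - 1)^2 - 3/(1 - 2*h)^(3/2))/(-10); at h = 0 this is 19/10.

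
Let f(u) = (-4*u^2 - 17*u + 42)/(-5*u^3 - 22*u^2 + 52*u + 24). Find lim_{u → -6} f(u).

Direct substitution gives 0/0, so factor. Both numerator and denominator have (u + 6) as a factor.
After cancelling, the expression reduces to (7 - 4*u)/(-5*u^2 + 8*u + 4).
Substituting u = -6 gives -31/224.

-31/224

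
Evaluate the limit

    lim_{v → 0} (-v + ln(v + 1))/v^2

Direct substitution gives 0/0.
Apply L'Hôpital: lim (-1 + 1/(v + 1))/(2*v), still 0/0.
After 2 applications of L'Hôpital's rule the quotient is (-1/(v + 1)^2)/(2); substituting v = 0 gives -1/2.

-1/2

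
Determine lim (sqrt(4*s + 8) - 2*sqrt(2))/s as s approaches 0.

√(2)/2

Substitution gives 0/0. Multiply numerator and denominator by the conjugate √(8 + 4s) + √8.
The numerator becomes (8 + 4s) − 8 = 4s, so the expression simplifies to 4/(√(8 + 4s) + √8).
Letting s → 0 gives 4/(2√8) = √(2)/2.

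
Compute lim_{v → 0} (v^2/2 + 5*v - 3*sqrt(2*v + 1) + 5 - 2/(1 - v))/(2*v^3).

-7/4

Substitution gives 0/0 (the numerator vanishes to order 3).
Expand each term to order v^3: the coefficient of v^3 in -2·1/(1 - v) is -2 and in -3·√(1 + 2v) is -3/2.
Lower-order terms cancel with the polynomial part, so the numerator is (-7/2)·v^3 + o(v^3), and the limit is (-7/2)/(2) = -7/4.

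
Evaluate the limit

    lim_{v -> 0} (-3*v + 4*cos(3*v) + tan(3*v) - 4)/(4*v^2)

Substitution gives 0/0; apply L'Hôpital's rule 2 times.
After differentiating numerator and denominator 2 times the quotient is (-36*cos(3*v) + 18*tan(3*v)^3 + 18*tan(3*v))/(8); at v = 0 this is -9/2.

-9/2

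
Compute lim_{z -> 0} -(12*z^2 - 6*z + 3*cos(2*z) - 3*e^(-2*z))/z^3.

-4

Substitution gives 0/0 (the numerator vanishes to order 3).
Expand each term to order z^3: the coefficient of z^3 in -3·e^(-2z) is 4 and in 3·cos(2z) is 0.
Lower-order terms cancel with the polynomial part, so the numerator is (4)·z^3 + o(z^3), and the limit is (4)/(-1) = -4.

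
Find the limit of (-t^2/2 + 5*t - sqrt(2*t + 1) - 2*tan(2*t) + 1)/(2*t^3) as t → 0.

-35/12

Substitution gives 0/0; apply L'Hôpital's rule 3 times.
After differentiating numerator and denominator 3 times the quotient is (-64*tan(2*t)^2/cos(2*t)^2 - 32/cos(2*t)^4 - 3/(2*t + 1)^(5/2))/(12); at t = 0 this is -35/12.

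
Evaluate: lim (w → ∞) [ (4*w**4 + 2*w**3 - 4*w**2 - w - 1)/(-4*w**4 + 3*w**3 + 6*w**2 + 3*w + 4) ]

-1

Numerator and denominator both have degree 4.
Dividing every term by w^4, all lower-order terms vanish and the limit is the ratio of leading coefficients, 4/(-4) = -1.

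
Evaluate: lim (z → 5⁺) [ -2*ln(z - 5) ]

As z → 5⁺, z - 5 → 0⁺ and ln(z - 5) → −∞.
Multiplying by -2 gives ∞.

∞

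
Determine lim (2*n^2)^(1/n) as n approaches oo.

Base → ∞ and exponent → 0: an ∞^0 form.
Take logs: (1/n)·ln(2·n^2) = (ln 2 + 2·ln n)/n → 0.
So the limit is e^0 = 1.

1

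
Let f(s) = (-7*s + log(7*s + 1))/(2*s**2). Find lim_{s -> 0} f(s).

-49/4

Direct substitution gives 0/0.
Apply L'Hôpital: lim (-7 + 7/(7*s + 1))/(4*s), still 0/0.
After 2 applications of L'Hôpital's rule the quotient is (-49/(7*s + 1)^2)/(4); substituting s = 0 gives -49/4.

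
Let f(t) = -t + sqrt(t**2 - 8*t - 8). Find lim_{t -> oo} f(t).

-4

An ∞ − ∞ form. Rationalising with the conjugate, the difference becomes (-8t - 8) / (√(t^2 - 8*t - 8) + t).
For large t the denominator behaves like 2·t, so the quotient tends to -8/2 = -4.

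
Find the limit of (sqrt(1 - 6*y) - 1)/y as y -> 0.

-3

A 0/0 form; rationalise with √(1 - 6y) + √1. This collapses the numerator to -6y, leaving -6/(√(1 - 6y) + √1) → -6/(2√1) = -3.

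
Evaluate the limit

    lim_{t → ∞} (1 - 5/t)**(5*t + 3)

Let L be the limit and take ln: ln L = lim (5t + 3)·ln(1 - 5/t) = lim (5t + 3)·(-5/t + O(1/t²)) = -25.
Hence L = e^(-25).

e^(-25)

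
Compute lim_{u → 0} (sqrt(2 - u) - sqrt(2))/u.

A 0/0 form; rationalise with √(2 - u) + √2. This collapses the numerator to -u, leaving -1/(√(2 - u) + √2) → -1/(2√2) = -√(2)/4.

-√(2)/4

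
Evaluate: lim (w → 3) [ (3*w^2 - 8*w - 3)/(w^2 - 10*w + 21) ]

At w = 3 both the top and bottom vanish — a removable singularity. Factoring out (w - 3) from each leaves (3*w + 1)/(w - 7), which at w = 3 equals -5/2.

-5/2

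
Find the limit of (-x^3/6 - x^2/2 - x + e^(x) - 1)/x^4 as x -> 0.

1/24

Direct substitution gives 0/0.
Apply L'Hôpital: lim (-x^2/2 - x + e^(x) - 1)/(4*x^3), still 0/0.
Apply L'Hôpital: lim (-x + e^(x) - 1)/(12*x^2), still 0/0.
Apply L'Hôpital: lim (e^(x) - 1)/(24*x), still 0/0.
After 4 applications of L'Hôpital's rule the quotient is (e^(x))/(24); substituting x = 0 gives 1/24.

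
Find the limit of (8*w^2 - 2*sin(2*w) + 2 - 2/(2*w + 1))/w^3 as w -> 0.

56/3

Substitution gives 0/0 (the numerator vanishes to order 3).
Expand each term to order w^3: the coefficient of w^3 in -2·1/(1 + 2w) is 16 and in -2·sin(2w) is 8/3.
Lower-order terms cancel with the polynomial part, so the numerator is (56/3)·w^3 + o(w^3), and the limit is (56/3)/(1) = 56/3.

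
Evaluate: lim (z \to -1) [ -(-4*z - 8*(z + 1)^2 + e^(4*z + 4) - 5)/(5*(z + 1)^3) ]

-32/15

Direct substitution gives 0/0.
Apply L'Hôpital: lim (-16*z + 4*e^(4*z + 4) - 20)/(-15*(z + 1)^2), still 0/0.
Apply L'Hôpital: lim (16*e^(4*z + 4) - 16)/(-30*z - 30), still 0/0.
After 3 applications of L'Hôpital's rule the quotient is (64*e^(4*z + 4))/(-30); substituting z = -1 gives -32/15.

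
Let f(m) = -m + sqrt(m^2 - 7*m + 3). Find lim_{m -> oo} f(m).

An ∞ − ∞ form. Rationalising with the conjugate, the difference becomes (-7m + 3) / (√(m^2 - 7*m + 3) + m).
For large m the denominator behaves like 2·m, so the quotient tends to -7/2 = -7/2.

-7/2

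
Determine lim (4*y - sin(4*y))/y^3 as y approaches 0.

32/3

Direct substitution gives 0/0.
Apply L'Hôpital: lim (4 - 4*cos(4*y))/(3*y^2), still 0/0.
Apply L'Hôpital: lim (16*sin(4*y))/(6*y), still 0/0.
After 3 applications of L'Hôpital's rule the quotient is (64*cos(4*y))/(6); substituting y = 0 gives 32/3.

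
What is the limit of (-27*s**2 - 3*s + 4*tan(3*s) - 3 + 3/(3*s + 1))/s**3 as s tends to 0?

-45

Substitution gives 0/0; apply L'Hôpital's rule 3 times.
After differentiating numerator and denominator 3 times the quotient is (648*tan(3*s)^2/cos(3*s)^2 + 216/cos(3*s)^2 - 486/(3*s + 1)^4)/(6); at s = 0 this is -45.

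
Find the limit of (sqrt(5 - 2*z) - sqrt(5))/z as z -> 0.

-√(5)/5

A 0/0 form; rationalise with √(5 - 2z) + √5. This collapses the numerator to -2z, leaving -2/(√(5 - 2z) + √5) → -2/(2√5) = -√(5)/5.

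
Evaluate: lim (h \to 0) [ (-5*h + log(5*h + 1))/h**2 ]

Direct substitution gives 0/0.
Apply L'Hôpital: lim (-5 + 5/(5*h + 1))/(2*h), still 0/0.
After 2 applications of L'Hôpital's rule the quotient is (-25/(5*h + 1)^2)/(2); substituting h = 0 gives -25/2.

-25/2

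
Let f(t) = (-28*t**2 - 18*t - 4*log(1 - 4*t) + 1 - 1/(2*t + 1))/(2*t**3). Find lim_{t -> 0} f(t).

140/3

Substitution gives 0/0; apply L'Hôpital's rule 3 times.
After differentiating numerator and denominator 3 times the quotient is (-512/(4*t - 1)^3 + 48/(2*t + 1)^4)/(12); at t = 0 this is 140/3.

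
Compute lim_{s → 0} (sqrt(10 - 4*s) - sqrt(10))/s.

-√(10)/5

A 0/0 form; rationalise with √(10 - 4s) + √10. This collapses the numerator to -4s, leaving -4/(√(10 - 4s) + √10) → -4/(2√10) = -√(10)/5.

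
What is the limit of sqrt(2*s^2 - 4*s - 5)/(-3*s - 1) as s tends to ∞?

-√(2)/3

For large |s|, √(2*s^2 - 4*s - 5) ≈ √2·|s| and the denominator ≈ -3s.
Since s → +∞, |s| = s, giving √2/(-3) = -√(2)/3.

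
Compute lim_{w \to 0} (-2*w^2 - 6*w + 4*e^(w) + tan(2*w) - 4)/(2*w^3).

Substitution gives 0/0 (the numerator vanishes to order 3).
Expand each term to order w^3: the coefficient of w^3 in 4·e^(w) is 2/3 and in tan(2w) is 8/3.
Lower-order terms cancel with the polynomial part, so the numerator is (10/3)·w^3 + o(w^3), and the limit is (10/3)/(2) = 5/3.

5/3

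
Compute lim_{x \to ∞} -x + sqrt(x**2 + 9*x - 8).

This has the form ∞ − ∞. Multiply and divide by the conjugate √(x^2 + 9*x - 8) + x.
That gives (9x - 8) / (√(x^2 + 9*x - 8) + x).
Divide numerator and denominator by x: the limit is 9/(2·1) = 9/2.

9/2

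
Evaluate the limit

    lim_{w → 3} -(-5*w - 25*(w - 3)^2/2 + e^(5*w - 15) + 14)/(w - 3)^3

Direct substitution gives 0/0.
Apply L'Hôpital: lim (-25*w + 5*e^(5*w - 15) + 70)/(-3*(w - 3)^2), still 0/0.
Apply L'Hôpital: lim (25*e^(5*w - 15) - 25)/(18 - 6*w), still 0/0.
After 3 applications of L'Hôpital's rule the quotient is (125*e^(5*w - 15))/(-6); substituting w = 3 gives -125/6.

-125/6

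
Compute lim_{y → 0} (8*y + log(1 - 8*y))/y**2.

Direct substitution gives 0/0.
Apply L'Hôpital: lim (8 - 8/(1 - 8*y))/(2*y), still 0/0.
After 2 applications of L'Hôpital's rule the quotient is (-64/(1 - 8*y)^2)/(2); substituting y = 0 gives -32.

-32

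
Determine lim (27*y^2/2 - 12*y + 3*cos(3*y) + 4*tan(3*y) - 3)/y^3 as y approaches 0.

Substitution gives 0/0 (the numerator vanishes to order 3).
Expand each term to order y^3: the coefficient of y^3 in 3·cos(3y) is 0 and in 4·tan(3y) is 36.
Lower-order terms cancel with the polynomial part, so the numerator is (36)·y^3 + o(y^3), and the limit is (36)/(1) = 36.

36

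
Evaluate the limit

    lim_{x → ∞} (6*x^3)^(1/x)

1

Base → ∞ and exponent → 0: an ∞^0 form.
Take logs: (1/x)·ln(6·x^3) = (ln 6 + 3·ln x)/x → 0.
So the limit is e^0 = 1.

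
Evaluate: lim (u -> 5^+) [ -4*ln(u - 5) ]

∞

As u → 5⁺, u - 5 → 0⁺ and ln(u - 5) → −∞.
Multiplying by -4 gives ∞.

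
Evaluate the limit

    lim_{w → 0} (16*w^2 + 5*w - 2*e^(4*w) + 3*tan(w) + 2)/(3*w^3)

-61/9

Substitution gives 0/0 (the numerator vanishes to order 3).
Expand each term to order w^3: the coefficient of w^3 in -2·e^(4w) is -64/3 and in 3·tan(w) is 1.
Lower-order terms cancel with the polynomial part, so the numerator is (-61/3)·w^3 + o(w^3), and the limit is (-61/3)/(3) = -61/9.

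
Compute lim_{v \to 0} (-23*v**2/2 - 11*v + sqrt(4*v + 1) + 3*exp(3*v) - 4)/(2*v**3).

Substitution gives 0/0; apply L'Hôpital's rule 3 times.
After differentiating numerator and denominator 3 times the quotient is (81*e^(3*v) + 24/(4*v + 1)^(5/2))/(12); at v = 0 this is 35/4.

35/4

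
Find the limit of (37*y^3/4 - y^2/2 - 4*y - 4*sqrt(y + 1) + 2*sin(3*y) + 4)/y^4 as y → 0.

Substitution gives 0/0 (the numerator vanishes to order 4).
Expand each term to order y^4: the coefficient of y^4 in 2·sin(3y) is 0 and in -4·√(1 + y) is 5/32.
Lower-order terms cancel with the polynomial part, so the numerator is (5/32)·y^4 + o(y^4), and the limit is (5/32)/(1) = 5/32.

5/32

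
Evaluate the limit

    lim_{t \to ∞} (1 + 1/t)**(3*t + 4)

The base → 1 and the exponent → ∞: a 1^∞ form.
Take logarithms: (3t + 4)·ln(1 + 1/t). Since ln(1+u) ~ u for small u, this behaves like (3t)·(1/t) → 3.
So the limit is e^(3).

e^(3)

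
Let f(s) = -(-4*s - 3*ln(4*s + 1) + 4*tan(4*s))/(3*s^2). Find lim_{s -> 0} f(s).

-8

Substitution gives 0/0 (the numerator vanishes to order 2).
Expand each term to order s^2: the coefficient of s^2 in 4·tan(4s) is 0 and in -3·ln(1 + 4s) is 24.
Lower-order terms cancel with the polynomial part, so the numerator is (24)·s^2 + o(s^2), and the limit is (24)/(-3) = -8.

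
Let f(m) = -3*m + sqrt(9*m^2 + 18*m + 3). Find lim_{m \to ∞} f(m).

This has the form ∞ − ∞. Multiply and divide by the conjugate √(9*m^2 + 18*m + 3) + 3m.
That gives (18m + 3) / (√(9*m^2 + 18*m + 3) + 3m).
Divide numerator and denominator by m: the limit is 18/(2·3) = 3.

3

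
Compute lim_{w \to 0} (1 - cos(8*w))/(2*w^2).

16

Substitution gives 0/0.
Use (1 − cos u)/u² → 1/2 with u = 8w: the limit is 8²/(2·2) = 16.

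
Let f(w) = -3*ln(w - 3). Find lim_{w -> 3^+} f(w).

As w → 3⁺, w - 3 → 0⁺ and ln(w - 3) → −∞.
Multiplying by -3 gives ∞.

∞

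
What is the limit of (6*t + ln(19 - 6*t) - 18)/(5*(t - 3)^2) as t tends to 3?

Direct substitution gives 0/0.
Apply L'Hôpital: lim (6 - 6/(19 - 6*t))/(10*t - 30), still 0/0.
After 2 applications of L'Hôpital's rule the quotient is (-36/(19 - 6*t)^2)/(10); substituting t = 3 gives -18/5.

-18/5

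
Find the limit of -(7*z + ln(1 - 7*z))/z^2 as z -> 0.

49/2

Direct substitution gives 0/0.
Apply L'Hôpital: lim (7 - 7/(1 - 7*z))/(-2*z), still 0/0.
After 2 applications of L'Hôpital's rule the quotient is (-49/(1 - 7*z)^2)/(-2); substituting z = 0 gives 49/2.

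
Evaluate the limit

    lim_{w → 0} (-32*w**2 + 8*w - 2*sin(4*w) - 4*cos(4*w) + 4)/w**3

Substitution gives 0/0 (the numerator vanishes to order 3).
Expand each term to order w^3: the coefficient of w^3 in -4·cos(4w) is 0 and in -2·sin(4w) is 64/3.
Lower-order terms cancel with the polynomial part, so the numerator is (64/3)·w^3 + o(w^3), and the limit is (64/3)/(1) = 64/3.

64/3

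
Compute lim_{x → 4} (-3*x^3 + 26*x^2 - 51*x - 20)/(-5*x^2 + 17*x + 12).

-13/23

Since x = 4 makes numerator and denominator zero, (x - 4) divides both.
Cancelling it gives (-3*x^2 + 14*x + 5)/(-5*x - 3); now plug in x = 4 to get -13/23.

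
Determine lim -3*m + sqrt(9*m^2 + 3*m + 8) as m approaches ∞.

1/2

An ∞ − ∞ form. Rationalising with the conjugate, the difference becomes (3m + 8) / (√(9*m^2 + 3*m + 8) + 3m).
For large m the denominator behaves like 2·3m, so the quotient tends to 3/6 = 1/2.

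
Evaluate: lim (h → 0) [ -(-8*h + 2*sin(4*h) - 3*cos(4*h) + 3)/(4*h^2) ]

Substitution gives 0/0 (the numerator vanishes to order 2).
Expand each term to order h^2: the coefficient of h^2 in 2·sin(4h) is 0 and in -3·cos(4h) is 24.
Lower-order terms cancel with the polynomial part, so the numerator is (24)·h^2 + o(h^2), and the limit is (24)/(-4) = -6.

-6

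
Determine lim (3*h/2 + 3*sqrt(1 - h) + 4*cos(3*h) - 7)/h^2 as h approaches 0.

Substitution gives 0/0; apply L'Hôpital's rule 2 times.
After differentiating numerator and denominator 2 times the quotient is (-36*cos(3*h) - 3/(4*(1 - h)^(3/2)))/(2); at h = 0 this is -147/8.

-147/8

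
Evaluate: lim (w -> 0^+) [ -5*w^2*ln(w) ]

This is a 0·(−∞) form. Rewrite as -5·ln(w) / w^(−2) and apply L'Hôpital:
the derivative quotient is -5·(1/w) / (−2·w^(−3)) = (5/2)·w^2 → 0.

0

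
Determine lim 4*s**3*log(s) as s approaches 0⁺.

0

This is a 0·(−∞) form. Rewrite as 4·ln(s) / s^(−3) and apply L'Hôpital:
the derivative quotient is 4·(1/s) / (−3·s^(−4)) = (-4/3)·s^3 → 0.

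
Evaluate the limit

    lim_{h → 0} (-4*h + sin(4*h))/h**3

Direct substitution gives 0/0.
Apply L'Hôpital: lim (4*cos(4*h) - 4)/(3*h^2), still 0/0.
Apply L'Hôpital: lim (-16*sin(4*h))/(6*h), still 0/0.
After 3 applications of L'Hôpital's rule the quotient is (-64*cos(4*h))/(6); substituting h = 0 gives -32/3.

-32/3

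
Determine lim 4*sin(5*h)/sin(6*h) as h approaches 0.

10/3

Substitution gives 0/0.
Divide numerator and denominator by h: sin(5h)/h → 5 and sin(6h)/h → 6, so the limit is 4·5/6 = 10/3.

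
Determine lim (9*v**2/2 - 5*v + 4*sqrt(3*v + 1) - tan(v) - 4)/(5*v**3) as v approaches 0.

Substitution gives 0/0 (the numerator vanishes to order 3).
Expand each term to order v^3: the coefficient of v^3 in −tan(v) is -1/3 and in 4·√(1 + 3v) is 27/4.
Lower-order terms cancel with the polynomial part, so the numerator is (77/12)·v^3 + o(v^3), and the limit is (77/12)/(5) = 77/60.

77/60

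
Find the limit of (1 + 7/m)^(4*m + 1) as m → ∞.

e^(28)

The base → 1 and the exponent → ∞: a 1^∞ form.
Take logarithms: (4m + 1)·ln(1 + 7/m). Since ln(1+u) ~ u for small u, this behaves like (4m)·(7/m) → 28.
So the limit is e^(28).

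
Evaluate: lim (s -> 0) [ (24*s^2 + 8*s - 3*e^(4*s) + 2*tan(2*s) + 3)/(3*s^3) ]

Substitution gives 0/0; apply L'Hôpital's rule 3 times.
After differentiating numerator and denominator 3 times the quotient is (-192*e^(4*s) + 96*tan(2*s)^4 + 128*tan(2*s)^2 + 32)/(18); at s = 0 this is -80/9.

-80/9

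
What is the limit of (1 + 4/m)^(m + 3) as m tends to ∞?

The base → 1 and the exponent → ∞: a 1^∞ form.
Take logarithms: (m + 3)·ln(1 + 4/m). Since ln(1+u) ~ u for small u, this behaves like (m)·(4/m) → 4.
So the limit is e^(4).

e^(4)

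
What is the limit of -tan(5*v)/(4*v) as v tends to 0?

-5/4

Substitution gives 0/0.
Since tan(u)/u → 1 as u → 0, tan(5v)/(5v) → 1 and the limit is 5/(-4) = -5/4.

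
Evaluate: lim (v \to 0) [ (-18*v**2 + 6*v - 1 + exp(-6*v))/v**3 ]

Direct substitution gives 0/0.
Apply L'Hôpital: lim (-36*v + 6 - 6*e^(-6*v))/(3*v^2), still 0/0.
Apply L'Hôpital: lim (-36 + 36*e^(-6*v))/(6*v), still 0/0.
After 3 applications of L'Hôpital's rule the quotient is (-216*e^(-6*v))/(6); substituting v = 0 gives -36.

-36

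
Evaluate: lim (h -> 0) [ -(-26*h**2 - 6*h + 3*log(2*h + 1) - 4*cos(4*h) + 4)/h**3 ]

-8

Substitution gives 0/0 (the numerator vanishes to order 3).
Expand each term to order h^3: the coefficient of h^3 in 3·ln(1 + 2h) is 8 and in -4·cos(4h) is 0.
Lower-order terms cancel with the polynomial part, so the numerator is (8)·h^3 + o(h^3), and the limit is (8)/(-1) = -8.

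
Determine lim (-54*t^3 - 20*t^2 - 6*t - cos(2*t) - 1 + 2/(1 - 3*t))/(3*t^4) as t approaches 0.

484/9

Substitution gives 0/0; apply L'Hôpital's rule 4 times.
After differentiating numerator and denominator 4 times the quotient is (-16*cos(2*t) - 3888/(3*t - 1)^5)/(72); at t = 0 this is 484/9.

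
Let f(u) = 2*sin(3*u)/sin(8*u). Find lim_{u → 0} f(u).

Substitution gives 0/0.
Divide numerator and denominator by u: sin(3u)/u → 3 and sin(8u)/u → 8, so the limit is 2·3/8 = 3/4.

3/4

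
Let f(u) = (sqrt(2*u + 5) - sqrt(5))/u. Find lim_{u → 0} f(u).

Substitution gives 0/0. Multiply numerator and denominator by the conjugate √(5 + 2u) + √5.
The numerator becomes (5 + 2u) − 5 = 2u, so the expression simplifies to 2/(√(5 + 2u) + √5).
Letting u → 0 gives 2/(2√5) = √(5)/5.

√(5)/5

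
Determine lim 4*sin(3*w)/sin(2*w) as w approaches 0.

6

Substitution gives 0/0.
Divide numerator and denominator by w: sin(3w)/w → 3 and sin(2w)/w → 2, so the limit is 4·3/2 = 6.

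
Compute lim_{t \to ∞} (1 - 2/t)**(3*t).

Write it as [(1 - 2/t)^t]^(3) · (1 - 2/t)^(0). The bracketed term tends to e^(-2) and the second factor to 1, so the limit is e^(-6).

e^(-6)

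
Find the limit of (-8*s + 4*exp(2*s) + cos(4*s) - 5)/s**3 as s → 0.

Substitution gives 0/0; apply L'Hôpital's rule 3 times.
After differentiating numerator and denominator 3 times the quotient is (32*e^(2*s) + 64*sin(4*s))/(6); at s = 0 this is 16/3.

16/3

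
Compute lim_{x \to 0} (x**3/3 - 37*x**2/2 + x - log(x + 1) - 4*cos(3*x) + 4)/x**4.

Substitution gives 0/0; apply L'Hôpital's rule 4 times.
After differentiating numerator and denominator 4 times the quotient is (-324*cos(3*x) + 6/(x + 1)^4)/(24); at x = 0 this is -53/4.

-53/4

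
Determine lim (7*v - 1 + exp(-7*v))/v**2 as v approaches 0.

49/2

Direct substitution gives 0/0.
Apply L'Hôpital: lim (7 - 7*e^(-7*v))/(2*v), still 0/0.
After 2 applications of L'Hôpital's rule the quotient is (49*e^(-7*v))/(2); substituting v = 0 gives 49/2.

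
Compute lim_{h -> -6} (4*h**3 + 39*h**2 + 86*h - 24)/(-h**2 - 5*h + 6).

50/7

At h = -6 both the top and bottom vanish — a removable singularity. Factoring out (h + 6) from each leaves (4*h^2 + 15*h - 4)/(1 - h), which at h = -6 equals 50/7.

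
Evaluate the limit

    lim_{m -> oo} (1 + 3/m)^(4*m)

e^(12)

Write it as [(1 + 3/m)^m]^(4) · (1 + 3/m)^(0). The bracketed term tends to e^(3) and the second factor to 1, so the limit is e^(12).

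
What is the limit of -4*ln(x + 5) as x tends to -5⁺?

As x → -5⁺, x + 5 → 0⁺ and ln(x + 5) → −∞.
Multiplying by -4 gives ∞.

∞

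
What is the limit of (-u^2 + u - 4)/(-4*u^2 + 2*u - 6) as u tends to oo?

1/4

Numerator and denominator both have degree 2.
Dividing every term by u^2, all lower-order terms vanish and the limit is the ratio of leading coefficients, -1/(-4) = 1/4.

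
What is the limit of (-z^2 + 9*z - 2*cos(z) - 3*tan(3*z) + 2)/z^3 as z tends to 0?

-27

Substitution gives 0/0; apply L'Hôpital's rule 3 times.
After differentiating numerator and denominator 3 times the quotient is (-2*sin(z) - 486*tan(3*z)^4 - 648*tan(3*z)^2 - 162)/(6); at z = 0 this is -27.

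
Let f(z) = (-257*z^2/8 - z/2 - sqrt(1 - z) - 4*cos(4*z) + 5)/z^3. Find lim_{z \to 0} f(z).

1/16

Substitution gives 0/0 (the numerator vanishes to order 3).
Expand each term to order z^3: the coefficient of z^3 in -4·cos(4z) is 0 and in −√(1 - z) is 1/16.
Lower-order terms cancel with the polynomial part, so the numerator is (1/16)·z^3 + o(z^3), and the limit is (1/16)/(1) = 1/16.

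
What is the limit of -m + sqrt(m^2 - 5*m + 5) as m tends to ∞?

-5/2

An ∞ − ∞ form. Rationalising with the conjugate, the difference becomes (-5m + 5) / (√(m^2 - 5*m + 5) + m).
For large m the denominator behaves like 2·m, so the quotient tends to -5/2 = -5/2.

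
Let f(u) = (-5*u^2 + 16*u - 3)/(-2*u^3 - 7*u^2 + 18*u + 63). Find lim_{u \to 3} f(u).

7/39

At u = 3 both the top and bottom vanish — a removable singularity. Factoring out (u - 3) from each leaves (1 - 5*u)/(-2*u^2 - 13*u - 21), which at u = 3 equals 7/39.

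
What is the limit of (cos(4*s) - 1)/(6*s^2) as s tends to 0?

Direct substitution gives 0/0.
Apply L'Hôpital: lim (-4*sin(4*s))/(12*s), still 0/0.
After 2 applications of L'Hôpital's rule the quotient is (-16*cos(4*s))/(12); substituting s = 0 gives -4/3.

-4/3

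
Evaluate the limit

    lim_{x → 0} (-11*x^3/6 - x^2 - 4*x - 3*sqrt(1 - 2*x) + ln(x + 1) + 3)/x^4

Substitution gives 0/0 (the numerator vanishes to order 4).
Expand each term to order x^4: the coefficient of x^4 in -3·√(1 - 2x) is 15/8 and in ln(1 + x) is -1/4.
Lower-order terms cancel with the polynomial part, so the numerator is (13/8)·x^4 + o(x^4), and the limit is (13/8)/(1) = 13/8.

13/8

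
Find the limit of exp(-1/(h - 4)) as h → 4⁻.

∞

As h → 4⁻, -1/(h - 4) → +∞, so e^(-1/(h - 4)) → ∞.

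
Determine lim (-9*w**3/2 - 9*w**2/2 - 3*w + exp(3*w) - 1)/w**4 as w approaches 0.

27/8

Direct substitution gives 0/0.
Apply L'Hôpital: lim (-27*w^2/2 - 9*w + 3*e^(3*w) - 3)/(4*w^3), still 0/0.
Apply L'Hôpital: lim (-27*w + 9*e^(3*w) - 9)/(12*w^2), still 0/0.
Apply L'Hôpital: lim (27*e^(3*w) - 27)/(24*w), still 0/0.
After 4 applications of L'Hôpital's rule the quotient is (81*e^(3*w))/(24); substituting w = 0 gives 27/8.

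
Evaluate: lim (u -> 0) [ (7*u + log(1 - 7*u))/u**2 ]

-49/2

Direct substitution gives 0/0.
Apply L'Hôpital: lim (7 - 7/(1 - 7*u))/(2*u), still 0/0.
After 2 applications of L'Hôpital's rule the quotient is (-49/(1 - 7*u)^2)/(2); substituting u = 0 gives -49/2.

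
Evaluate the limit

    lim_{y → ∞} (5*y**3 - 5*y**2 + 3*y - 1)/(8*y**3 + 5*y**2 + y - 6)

5/8

Numerator and denominator both have degree 3.
Dividing every term by y^3, all lower-order terms vanish and the limit is the ratio of leading coefficients, 5/(8) = 5/8.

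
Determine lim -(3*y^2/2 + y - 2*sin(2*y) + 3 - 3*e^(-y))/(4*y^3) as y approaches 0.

-19/24

Substitution gives 0/0 (the numerator vanishes to order 3).
Expand each term to order y^3: the coefficient of y^3 in -2·sin(2y) is 8/3 and in -3·e^(-y) is 1/2.
Lower-order terms cancel with the polynomial part, so the numerator is (19/6)·y^3 + o(y^3), and the limit is (19/6)/(-4) = -19/24.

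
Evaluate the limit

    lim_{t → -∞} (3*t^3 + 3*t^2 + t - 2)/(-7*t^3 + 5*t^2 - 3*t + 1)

-3/7

Numerator and denominator both have degree 3.
Dividing every term by t^3, all lower-order terms vanish and the limit is the ratio of leading coefficients, 3/(-7) = -3/7.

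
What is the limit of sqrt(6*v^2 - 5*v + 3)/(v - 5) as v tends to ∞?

√(6)

For large |v|, √(6*v^2 - 5*v + 3) ≈ √6·|v| and the denominator ≈ v.
Since v → +∞, |v| = v, giving √6/(1) = √(6).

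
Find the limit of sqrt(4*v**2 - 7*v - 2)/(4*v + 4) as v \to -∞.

For large |v|, √(4*v^2 - 7*v - 2) ≈ √4·|v| and the denominator ≈ 4v.
Since v → −∞, |v| = −v, giving −√4/(4) = -1/2.

-1/2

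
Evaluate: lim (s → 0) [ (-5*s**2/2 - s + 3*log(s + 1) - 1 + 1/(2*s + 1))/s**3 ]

-7

Substitution gives 0/0; apply L'Hôpital's rule 3 times.
After differentiating numerator and denominator 3 times the quotient is (-48/(2*s + 1)^4 + 6/(s + 1)^3)/(6); at s = 0 this is -7.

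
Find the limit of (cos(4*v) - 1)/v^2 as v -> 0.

-8

Direct substitution gives 0/0.
Apply L'Hôpital: lim (-4*sin(4*v))/(2*v), still 0/0.
After 2 applications of L'Hôpital's rule the quotient is (-16*cos(4*v))/(2); substituting v = 0 gives -8.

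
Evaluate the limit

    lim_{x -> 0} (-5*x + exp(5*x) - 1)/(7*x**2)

25/14

Direct substitution gives 0/0.
Apply L'Hôpital: lim (5*e^(5*x) - 5)/(14*x), still 0/0.
After 2 applications of L'Hôpital's rule the quotient is (25*e^(5*x))/(14); substituting x = 0 gives 25/14.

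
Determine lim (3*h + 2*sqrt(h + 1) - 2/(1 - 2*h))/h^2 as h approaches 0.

Substitution gives 0/0; apply L'Hôpital's rule 2 times.
After differentiating numerator and denominator 2 times the quotient is (16/(2*h - 1)^3 - 1/(2*(h + 1)^(3/2)))/(2); at h = 0 this is -33/4.

-33/4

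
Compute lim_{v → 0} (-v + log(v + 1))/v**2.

Direct substitution gives 0/0.
Apply L'Hôpital: lim (-1 + 1/(v + 1))/(2*v), still 0/0.
After 2 applications of L'Hôpital's rule the quotient is (-1/(v + 1)^2)/(2); substituting v = 0 gives -1/2.

-1/2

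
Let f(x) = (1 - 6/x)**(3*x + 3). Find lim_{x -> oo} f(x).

e^(-18)

Write it as [(1 - 6/x)^x]^(3) · (1 - 6/x)^(3). The bracketed term tends to e^(-6) and the second factor to 1, so the limit is e^(-18).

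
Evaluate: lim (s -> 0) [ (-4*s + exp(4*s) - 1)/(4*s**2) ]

Direct substitution gives 0/0.
Apply L'Hôpital: lim (4*e^(4*s) - 4)/(8*s), still 0/0.
After 2 applications of L'Hôpital's rule the quotient is (16*e^(4*s))/(8); substituting s = 0 gives 2.

2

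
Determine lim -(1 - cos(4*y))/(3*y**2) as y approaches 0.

-8/3

Substitution gives 0/0.
Use (1 − cos u)/u² → 1/2 with u = 4y: the limit is 4²/(2·(-3)) = -8/3.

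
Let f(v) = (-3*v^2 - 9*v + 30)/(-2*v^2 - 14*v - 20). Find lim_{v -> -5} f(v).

Since v = -5 makes numerator and denominator zero, (v + 5) divides both.
Cancelling it gives (6 - 3*v)/(-2*v - 4); now plug in v = -5 to get 7/2.

7/2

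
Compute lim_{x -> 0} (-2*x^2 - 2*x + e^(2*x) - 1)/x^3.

4/3

Direct substitution gives 0/0.
Apply L'Hôpital: lim (-4*x + 2*e^(2*x) - 2)/(3*x^2), still 0/0.
Apply L'Hôpital: lim (4*e^(2*x) - 4)/(6*x), still 0/0.
After 3 applications of L'Hôpital's rule the quotient is (8*e^(2*x))/(6); substituting x = 0 gives 4/3.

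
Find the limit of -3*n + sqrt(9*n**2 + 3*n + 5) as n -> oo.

An ∞ − ∞ form. Rationalising with the conjugate, the difference becomes (3n + 5) / (√(9*n^2 + 3*n + 5) + 3n).
For large n the denominator behaves like 2·3n, so the quotient tends to 3/6 = 1/2.

1/2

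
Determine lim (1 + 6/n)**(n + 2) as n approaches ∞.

Write it as [(1 + 6/n)^n]^(1) · (1 + 6/n)^(2). The bracketed term tends to e^(6) and the second factor to 1, so the limit is e^(6).

e^(6)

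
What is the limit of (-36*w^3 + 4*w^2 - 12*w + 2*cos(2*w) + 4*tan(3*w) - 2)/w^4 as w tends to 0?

Substitution gives 0/0 (the numerator vanishes to order 4).
Expand each term to order w^4: the coefficient of w^4 in 4·tan(3w) is 0 and in 2·cos(2w) is 4/3.
Lower-order terms cancel with the polynomial part, so the numerator is (4/3)·w^4 + o(w^4), and the limit is (4/3)/(1) = 4/3.

4/3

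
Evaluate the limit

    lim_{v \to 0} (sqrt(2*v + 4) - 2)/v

A 0/0 form; rationalise with √(4 + 2v) + √4. This collapses the numerator to 2v, leaving 2/(√(4 + 2v) + √4) → 2/(2√4) = 1/2.

1/2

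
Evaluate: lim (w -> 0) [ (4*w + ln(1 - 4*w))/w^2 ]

-8

Direct substitution gives 0/0.
Apply L'Hôpital: lim (4 - 4/(1 - 4*w))/(2*w), still 0/0.
After 2 applications of L'Hôpital's rule the quotient is (-16/(1 - 4*w)^2)/(2); substituting w = 0 gives -8.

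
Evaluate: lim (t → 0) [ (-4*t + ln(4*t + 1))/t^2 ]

-8

Direct substitution gives 0/0.
Apply L'Hôpital: lim (-4 + 4/(4*t + 1))/(2*t), still 0/0.
After 2 applications of L'Hôpital's rule the quotient is (-16/(4*t + 1)^2)/(2); substituting t = 0 gives -8.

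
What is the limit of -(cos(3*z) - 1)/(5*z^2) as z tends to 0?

Direct substitution gives 0/0.
Apply L'Hôpital: lim (-3*sin(3*z))/(-10*z), still 0/0.
After 2 applications of L'Hôpital's rule the quotient is (-9*cos(3*z))/(-10); substituting z = 0 gives 9/10.

9/10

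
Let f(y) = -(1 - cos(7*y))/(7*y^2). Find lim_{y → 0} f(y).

Substitution gives 0/0.
Use (1 − cos u)/u² → 1/2 with u = 7y: the limit is 7²/(2·(-7)) = -7/2.

-7/2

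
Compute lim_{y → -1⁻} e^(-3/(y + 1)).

∞

As y → -1⁻, -3/(y + 1) → +∞, so e^(-3/(y + 1)) → ∞.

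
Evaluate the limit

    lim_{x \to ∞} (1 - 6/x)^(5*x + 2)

Let L be the limit and take ln: ln L = lim (5x + 2)·ln(1 - 6/x) = lim (5x + 2)·(-6/x + O(1/x²)) = -30.
Hence L = e^(-30).

e^(-30)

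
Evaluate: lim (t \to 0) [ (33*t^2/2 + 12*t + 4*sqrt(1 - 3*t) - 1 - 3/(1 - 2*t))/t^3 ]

-123/4

Substitution gives 0/0; apply L'Hôpital's rule 3 times.
After differentiating numerator and denominator 3 times the quotient is (-144/(2*t - 1)^4 - 81/(2*(1 - 3*t)^(5/2)))/(6); at t = 0 this is -123/4.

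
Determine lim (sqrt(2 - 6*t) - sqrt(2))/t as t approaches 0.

Substitution gives 0/0. Multiply numerator and denominator by the conjugate √(2 - 6t) + √2.
The numerator becomes (2 - 6t) − 2 = -6t, so the expression simplifies to -6/(√(2 - 6t) + √2).
Letting t → 0 gives -6/(2√2) = -3*√(2)/2.

-3*√(2)/2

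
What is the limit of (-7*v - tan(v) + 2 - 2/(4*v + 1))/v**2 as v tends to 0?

-32

Substitution gives 0/0 (the numerator vanishes to order 2).
Expand each term to order v^2: the coefficient of v^2 in -2·1/(1 + 4v) is -32 and in −tan(v) is 0.
Lower-order terms cancel with the polynomial part, so the numerator is (-32)·v^2 + o(v^2), and the limit is (-32)/(1) = -32.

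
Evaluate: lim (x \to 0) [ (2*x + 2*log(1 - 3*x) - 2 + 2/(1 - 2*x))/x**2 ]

Substitution gives 0/0 (the numerator vanishes to order 2).
Expand each term to order x^2: the coefficient of x^2 in 2·ln(1 - 3x) is -9 and in 2·1/(1 - 2x) is 8.
Lower-order terms cancel with the polynomial part, so the numerator is (-1)·x^2 + o(x^2), and the limit is (-1)/(1) = -1.

-1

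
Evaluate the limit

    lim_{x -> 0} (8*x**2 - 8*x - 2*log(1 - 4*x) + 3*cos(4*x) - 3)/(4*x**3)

Substitution gives 0/0; apply L'Hôpital's rule 3 times.
After differentiating numerator and denominator 3 times the quotient is (192*sin(4*x) - 256/(4*x - 1)^3)/(24); at x = 0 this is 32/3.

32/3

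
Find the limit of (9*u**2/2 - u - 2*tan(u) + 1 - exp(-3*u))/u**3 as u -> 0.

Substitution gives 0/0; apply L'Hôpital's rule 3 times.
After differentiating numerator and denominator 3 times the quotient is (8/cos(u)^2 - 12/cos(u)^4 + 27*e^(-3*u))/(6); at u = 0 this is 23/6.

23/6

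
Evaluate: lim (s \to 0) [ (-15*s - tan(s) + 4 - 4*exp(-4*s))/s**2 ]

-32

Substitution gives 0/0 (the numerator vanishes to order 2).
Expand each term to order s^2: the coefficient of s^2 in -4·e^(-4s) is -32 and in −tan(s) is 0.
Lower-order terms cancel with the polynomial part, so the numerator is (-32)·s^2 + o(s^2), and the limit is (-32)/(1) = -32.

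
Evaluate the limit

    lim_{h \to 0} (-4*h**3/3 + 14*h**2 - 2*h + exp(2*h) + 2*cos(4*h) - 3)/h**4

22

Substitution gives 0/0 (the numerator vanishes to order 4).
Expand each term to order h^4: the coefficient of h^4 in 2·cos(4h) is 64/3 and in e^(2h) is 2/3.
Lower-order terms cancel with the polynomial part, so the numerator is (22)·h^4 + o(h^4), and the limit is (22)/(1) = 22.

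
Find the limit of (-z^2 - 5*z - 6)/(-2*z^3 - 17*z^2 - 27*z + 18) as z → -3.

At z = -3 both the top and bottom vanish — a removable singularity. Factoring out (z + 3) from each leaves (-z - 2)/(-2*z^2 - 11*z + 6), which at z = -3 equals 1/21.

1/21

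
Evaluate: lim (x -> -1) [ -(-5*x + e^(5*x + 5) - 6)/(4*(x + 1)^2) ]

Direct substitution gives 0/0.
Apply L'Hôpital: lim (5*e^(5*x + 5) - 5)/(-8*x - 8), still 0/0.
After 2 applications of L'Hôpital's rule the quotient is (25*e^(5*x + 5))/(-8); substituting x = -1 gives -25/8.

-25/8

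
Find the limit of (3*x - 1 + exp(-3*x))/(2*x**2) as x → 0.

Direct substitution gives 0/0.
Apply L'Hôpital: lim (3 - 3*e^(-3*x))/(4*x), still 0/0.
After 2 applications of L'Hôpital's rule the quotient is (9*e^(-3*x))/(4); substituting x = 0 gives 9/4.

9/4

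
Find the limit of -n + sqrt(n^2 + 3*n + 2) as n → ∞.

3/2

An ∞ − ∞ form. Rationalising with the conjugate, the difference becomes (3n + 2) / (√(n^2 + 3*n + 2) + n).
For large n the denominator behaves like 2·n, so the quotient tends to 3/2 = 3/2.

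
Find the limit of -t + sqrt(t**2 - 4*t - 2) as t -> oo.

This has the form ∞ − ∞. Multiply and divide by the conjugate √(t^2 - 4*t - 2) + t.
That gives (-4t - 2) / (√(t^2 - 4*t - 2) + t).
Divide numerator and denominator by t: the limit is -4/(2·1) = -2.

-2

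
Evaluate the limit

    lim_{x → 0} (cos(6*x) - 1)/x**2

Direct substitution gives 0/0.
Apply L'Hôpital: lim (-6*sin(6*x))/(2*x), still 0/0.
After 2 applications of L'Hôpital's rule the quotient is (-36*cos(6*x))/(2); substituting x = 0 gives -18.

-18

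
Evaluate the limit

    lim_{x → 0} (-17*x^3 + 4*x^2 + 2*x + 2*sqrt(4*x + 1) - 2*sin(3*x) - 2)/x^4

Substitution gives 0/0 (the numerator vanishes to order 4).
Expand each term to order x^4: the coefficient of x^4 in -2·sin(3x) is 0 and in 2·√(1 + 4x) is -20.
Lower-order terms cancel with the polynomial part, so the numerator is (-20)·x^4 + o(x^4), and the limit is (-20)/(1) = -20.

-20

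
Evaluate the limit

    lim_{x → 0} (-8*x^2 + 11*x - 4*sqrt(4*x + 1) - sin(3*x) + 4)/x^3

Substitution gives 0/0; apply L'Hôpital's rule 3 times.
After differentiating numerator and denominator 3 times the quotient is (27*cos(3*x) - 96/(4*x + 1)^(5/2))/(6); at x = 0 this is -23/2.

-23/2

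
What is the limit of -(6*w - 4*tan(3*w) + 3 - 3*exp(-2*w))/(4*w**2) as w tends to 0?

3/2

Substitution gives 0/0 (the numerator vanishes to order 2).
Expand each term to order w^2: the coefficient of w^2 in -4·tan(3w) is 0 and in -3·e^(-2w) is -6.
Lower-order terms cancel with the polynomial part, so the numerator is (-6)·w^2 + o(w^2), and the limit is (-6)/(-4) = 3/2.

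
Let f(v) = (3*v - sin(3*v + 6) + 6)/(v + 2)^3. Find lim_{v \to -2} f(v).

9/2

Direct substitution gives 0/0.
Apply L'Hôpital: lim (3 - 3*cos(3*v + 6))/(3*(v + 2)^2), still 0/0.
Apply L'Hôpital: lim (9*sin(3*v + 6))/(6*v + 12), still 0/0.
After 3 applications of L'Hôpital's rule the quotient is (27*cos(3*v + 6))/(6); substituting v = -2 gives 9/2.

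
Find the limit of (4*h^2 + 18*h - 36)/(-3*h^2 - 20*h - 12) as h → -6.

Since h = -6 makes numerator and denominator zero, (h + 6) divides both.
Cancelling it gives (4*h - 6)/(-3*h - 2); now plug in h = -6 to get -15/8.

-15/8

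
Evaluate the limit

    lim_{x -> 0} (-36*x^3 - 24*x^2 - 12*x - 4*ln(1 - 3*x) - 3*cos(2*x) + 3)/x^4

Substitution gives 0/0; apply L'Hôpital's rule 4 times.
After differentiating numerator and denominator 4 times the quotient is (-48*cos(2*x) + 1944/(3*x - 1)^4)/(24); at x = 0 this is 79.

79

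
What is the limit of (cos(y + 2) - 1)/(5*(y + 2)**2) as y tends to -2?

Direct substitution gives 0/0.
Apply L'Hôpital: lim (-sin(y + 2))/(10*y + 20), still 0/0.
After 2 applications of L'Hôpital's rule the quotient is (-cos(y + 2))/(10); substituting y = -2 gives -1/10.

-1/10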